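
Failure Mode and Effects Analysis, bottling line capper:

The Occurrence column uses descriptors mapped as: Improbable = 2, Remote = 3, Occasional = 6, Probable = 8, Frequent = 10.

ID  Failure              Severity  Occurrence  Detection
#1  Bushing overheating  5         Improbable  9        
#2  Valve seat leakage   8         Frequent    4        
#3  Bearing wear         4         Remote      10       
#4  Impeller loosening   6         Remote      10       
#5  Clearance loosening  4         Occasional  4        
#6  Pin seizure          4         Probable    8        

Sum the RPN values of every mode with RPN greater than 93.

972

RPN = Severity × Occurrence × Detection:
  #1: 5 × 2 × 9 = 90
  #2: 8 × 10 × 4 = 320
  #3: 4 × 3 × 10 = 120
  #4: 6 × 3 × 10 = 180
  #5: 4 × 6 × 4 = 96
  #6: 4 × 8 × 8 = 256
RPN > 93: #2 (320), #3 (120), #4 (180), #5 (96), #6 (256).
Sum: 320 + 120 + 180 + 96 + 256 = 972.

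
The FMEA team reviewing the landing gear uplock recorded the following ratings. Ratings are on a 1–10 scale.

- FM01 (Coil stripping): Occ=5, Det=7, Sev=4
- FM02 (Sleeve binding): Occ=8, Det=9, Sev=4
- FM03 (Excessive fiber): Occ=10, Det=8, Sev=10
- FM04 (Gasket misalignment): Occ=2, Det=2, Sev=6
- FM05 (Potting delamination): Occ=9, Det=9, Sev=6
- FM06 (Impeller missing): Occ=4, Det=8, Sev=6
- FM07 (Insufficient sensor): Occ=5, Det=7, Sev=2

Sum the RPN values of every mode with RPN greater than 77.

1906

RPN = Severity × Occurrence × Detection:
  FM01: 4 × 5 × 7 = 140
  FM02: 4 × 8 × 9 = 288
  FM03: 10 × 10 × 8 = 800
  FM04: 6 × 2 × 2 = 24
  FM05: 6 × 9 × 9 = 486
  FM06: 6 × 4 × 8 = 192
  FM07: 2 × 5 × 7 = 70
RPN > 77: FM01 (140), FM02 (288), FM03 (800), FM05 (486), FM06 (192).
Sum: 140 + 288 + 800 + 486 + 192 = 1906.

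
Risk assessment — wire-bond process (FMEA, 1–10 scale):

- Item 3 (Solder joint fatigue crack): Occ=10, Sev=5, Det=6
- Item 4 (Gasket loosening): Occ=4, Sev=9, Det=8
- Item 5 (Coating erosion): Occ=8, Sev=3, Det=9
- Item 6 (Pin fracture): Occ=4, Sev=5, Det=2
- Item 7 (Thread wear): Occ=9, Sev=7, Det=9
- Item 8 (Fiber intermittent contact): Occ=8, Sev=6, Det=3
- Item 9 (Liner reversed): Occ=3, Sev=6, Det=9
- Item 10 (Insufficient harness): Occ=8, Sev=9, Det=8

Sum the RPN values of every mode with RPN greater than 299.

1443

RPN = Severity × Occurrence × Detection:
  Item 3: 5 × 10 × 6 = 300
  Item 4: 9 × 4 × 8 = 288
  Item 5: 3 × 8 × 9 = 216
  Item 6: 5 × 4 × 2 = 40
  Item 7: 7 × 9 × 9 = 567
  Item 8: 6 × 8 × 3 = 144
  Item 9: 6 × 3 × 9 = 162
  Item 10: 9 × 8 × 8 = 576
RPN > 299: Item 3 (300), Item 7 (567), Item 10 (576).
Sum: 300 + 567 + 576 = 1443.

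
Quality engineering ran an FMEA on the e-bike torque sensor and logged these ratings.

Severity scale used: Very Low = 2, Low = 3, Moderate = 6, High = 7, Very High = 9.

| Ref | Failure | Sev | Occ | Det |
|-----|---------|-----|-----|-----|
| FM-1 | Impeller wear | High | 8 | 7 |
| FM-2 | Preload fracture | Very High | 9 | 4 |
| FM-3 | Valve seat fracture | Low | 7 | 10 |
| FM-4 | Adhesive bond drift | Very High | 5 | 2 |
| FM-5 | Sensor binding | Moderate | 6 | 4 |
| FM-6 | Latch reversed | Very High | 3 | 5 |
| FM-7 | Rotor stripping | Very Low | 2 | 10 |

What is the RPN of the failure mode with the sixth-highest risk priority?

90

RPN = Severity × Occurrence × Detection:
  FM-1: 7 × 8 × 7 = 392
  FM-2: 9 × 9 × 4 = 324
  FM-3: 3 × 7 × 10 = 210
  FM-4: 9 × 5 × 2 = 90
  FM-5: 6 × 6 × 4 = 144
  FM-6: 9 × 3 × 5 = 135
  FM-7: 2 × 2 × 10 = 40
Sorted descending: 392, 324, 210, 144, 135, 90, 40.
The sixth-highest RPN is 90 (FM-4).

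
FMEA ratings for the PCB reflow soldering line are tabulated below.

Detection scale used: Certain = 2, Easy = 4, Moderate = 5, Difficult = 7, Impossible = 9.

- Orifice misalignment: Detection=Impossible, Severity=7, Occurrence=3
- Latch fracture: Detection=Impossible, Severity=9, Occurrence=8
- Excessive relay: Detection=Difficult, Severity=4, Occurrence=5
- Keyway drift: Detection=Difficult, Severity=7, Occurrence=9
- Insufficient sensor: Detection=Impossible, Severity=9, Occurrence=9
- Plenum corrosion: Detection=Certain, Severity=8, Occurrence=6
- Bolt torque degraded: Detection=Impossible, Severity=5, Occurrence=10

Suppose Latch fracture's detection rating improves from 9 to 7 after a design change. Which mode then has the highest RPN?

RPN = Severity × Occurrence × Detection:
  Orifice misalignment: 7 × 3 × 9 = 189
  Latch fracture: 9 × 8 × 9 = 648
  Excessive relay: 4 × 5 × 7 = 140
  Keyway drift: 7 × 9 × 7 = 441
  Insufficient sensor: 9 × 9 × 9 = 729
  Plenum corrosion: 8 × 6 × 2 = 96
  Bolt torque degraded: 5 × 10 × 9 = 450
After action: Latch fracture → 9 × 8 × 7 = 504.
Revised RPNs: Insufficient sensor=729, Latch fracture=504, Bolt torque degraded=450, Keyway drift=441, Orifice misalignment=189, Excessive relay=140, Plenum corrosion=96.
Highest is now Insufficient sensor (729).

Insufficient sensor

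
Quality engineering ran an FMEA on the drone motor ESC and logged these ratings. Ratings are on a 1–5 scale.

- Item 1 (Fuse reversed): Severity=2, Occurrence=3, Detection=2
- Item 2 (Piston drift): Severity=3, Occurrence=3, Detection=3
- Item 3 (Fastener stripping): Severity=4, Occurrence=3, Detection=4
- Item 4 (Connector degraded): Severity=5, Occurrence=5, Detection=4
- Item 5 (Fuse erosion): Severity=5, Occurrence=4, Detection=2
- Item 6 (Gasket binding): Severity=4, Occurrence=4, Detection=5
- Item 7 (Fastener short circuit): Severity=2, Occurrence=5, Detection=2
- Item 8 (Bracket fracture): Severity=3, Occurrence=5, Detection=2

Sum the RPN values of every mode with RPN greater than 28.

298

RPN = Severity × Occurrence × Detection:
  Item 1: 2 × 3 × 2 = 12
  Item 2: 3 × 3 × 3 = 27
  Item 3: 4 × 3 × 4 = 48
  Item 4: 5 × 5 × 4 = 100
  Item 5: 5 × 4 × 2 = 40
  Item 6: 4 × 4 × 5 = 80
  Item 7: 2 × 5 × 2 = 20
  Item 8: 3 × 5 × 2 = 30
RPN > 28: Item 3 (48), Item 4 (100), Item 5 (40), Item 6 (80), Item 8 (30).
Sum: 48 + 100 + 40 + 80 + 30 = 298.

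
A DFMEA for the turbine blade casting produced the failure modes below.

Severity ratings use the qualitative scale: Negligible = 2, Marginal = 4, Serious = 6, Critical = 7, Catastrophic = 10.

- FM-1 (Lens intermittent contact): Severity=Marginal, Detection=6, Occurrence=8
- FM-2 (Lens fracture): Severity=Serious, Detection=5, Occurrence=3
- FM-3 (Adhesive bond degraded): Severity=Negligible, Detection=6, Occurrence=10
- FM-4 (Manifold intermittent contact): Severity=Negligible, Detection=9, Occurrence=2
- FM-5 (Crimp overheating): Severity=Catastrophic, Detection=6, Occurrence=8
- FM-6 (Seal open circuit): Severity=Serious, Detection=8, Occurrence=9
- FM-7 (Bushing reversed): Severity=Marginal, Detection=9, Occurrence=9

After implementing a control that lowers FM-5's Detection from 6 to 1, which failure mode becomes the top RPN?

RPN = Severity × Occurrence × Detection:
  FM-1: 4 × 8 × 6 = 192
  FM-2: 6 × 3 × 5 = 90
  FM-3: 2 × 10 × 6 = 120
  FM-4: 2 × 2 × 9 = 36
  FM-5: 10 × 8 × 6 = 480
  FM-6: 6 × 9 × 8 = 432
  FM-7: 4 × 9 × 9 = 324
After action: FM-5 → 10 × 8 × 1 = 80.
Revised RPNs: FM-6=432, FM-7=324, FM-1=192, FM-3=120, FM-2=90, FM-5=80, FM-4=36.
Highest is now FM-6 (432).

FM-6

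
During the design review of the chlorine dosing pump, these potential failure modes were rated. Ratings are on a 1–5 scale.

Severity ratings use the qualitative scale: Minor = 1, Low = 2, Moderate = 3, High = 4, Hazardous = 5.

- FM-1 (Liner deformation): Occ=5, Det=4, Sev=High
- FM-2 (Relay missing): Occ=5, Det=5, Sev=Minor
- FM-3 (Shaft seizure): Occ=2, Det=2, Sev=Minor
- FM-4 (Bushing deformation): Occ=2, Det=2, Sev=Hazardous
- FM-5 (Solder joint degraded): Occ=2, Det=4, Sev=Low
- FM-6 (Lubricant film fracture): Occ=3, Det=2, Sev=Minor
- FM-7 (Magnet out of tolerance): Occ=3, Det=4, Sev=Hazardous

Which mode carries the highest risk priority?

FM-1

RPN = Severity × Occurrence × Detection:
  FM-1: 4 × 5 × 4 = 80
  FM-2: 1 × 5 × 5 = 25
  FM-3: 1 × 2 × 2 = 4
  FM-4: 5 × 2 × 2 = 20
  FM-5: 2 × 2 × 4 = 16
  FM-6: 1 × 3 × 2 = 6
  FM-7: 5 × 3 × 4 = 60
Highest RPN is 80 → FM-1.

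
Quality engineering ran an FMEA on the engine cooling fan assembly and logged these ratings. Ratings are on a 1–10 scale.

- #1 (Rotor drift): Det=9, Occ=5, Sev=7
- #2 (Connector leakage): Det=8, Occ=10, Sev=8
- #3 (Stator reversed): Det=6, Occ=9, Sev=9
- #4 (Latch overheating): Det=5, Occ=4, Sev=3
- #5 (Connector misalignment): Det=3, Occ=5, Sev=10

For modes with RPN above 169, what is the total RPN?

RPN = Severity × Occurrence × Detection:
  #1: 7 × 5 × 9 = 315
  #2: 8 × 10 × 8 = 640
  #3: 9 × 9 × 6 = 486
  #4: 3 × 4 × 5 = 60
  #5: 10 × 5 × 3 = 150
RPN > 169: #1 (315), #2 (640), #3 (486).
Sum: 315 + 640 + 486 = 1441.

1441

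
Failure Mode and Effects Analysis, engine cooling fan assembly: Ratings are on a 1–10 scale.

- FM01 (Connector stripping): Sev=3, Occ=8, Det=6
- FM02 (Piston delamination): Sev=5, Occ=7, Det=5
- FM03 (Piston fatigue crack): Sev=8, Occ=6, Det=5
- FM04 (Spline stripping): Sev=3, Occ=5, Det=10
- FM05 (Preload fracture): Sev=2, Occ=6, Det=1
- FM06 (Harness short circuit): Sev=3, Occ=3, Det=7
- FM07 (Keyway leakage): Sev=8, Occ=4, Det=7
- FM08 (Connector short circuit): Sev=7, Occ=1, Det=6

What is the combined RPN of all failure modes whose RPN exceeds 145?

RPN = Severity × Occurrence × Detection:
  FM01: 3 × 8 × 6 = 144
  FM02: 5 × 7 × 5 = 175
  FM03: 8 × 6 × 5 = 240
  FM04: 3 × 5 × 10 = 150
  FM05: 2 × 6 × 1 = 12
  FM06: 3 × 3 × 7 = 63
  FM07: 8 × 4 × 7 = 224
  FM08: 7 × 1 × 6 = 42
RPN > 145: FM02 (175), FM03 (240), FM04 (150), FM07 (224).
Sum: 175 + 240 + 150 + 224 = 789.

789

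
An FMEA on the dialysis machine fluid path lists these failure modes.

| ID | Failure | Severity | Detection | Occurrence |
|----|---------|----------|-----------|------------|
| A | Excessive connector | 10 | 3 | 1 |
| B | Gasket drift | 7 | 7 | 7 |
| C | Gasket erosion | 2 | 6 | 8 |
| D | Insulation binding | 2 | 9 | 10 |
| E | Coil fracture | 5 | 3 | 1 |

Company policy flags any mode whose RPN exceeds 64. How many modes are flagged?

3

RPN = Severity × Occurrence × Detection:
  A: 10 × 1 × 3 = 30
  B: 7 × 7 × 7 = 343
  C: 2 × 8 × 6 = 96
  D: 2 × 10 × 9 = 180
  E: 5 × 1 × 3 = 15
Modes with RPN > 64: B (343), C (96), D (180) → 3.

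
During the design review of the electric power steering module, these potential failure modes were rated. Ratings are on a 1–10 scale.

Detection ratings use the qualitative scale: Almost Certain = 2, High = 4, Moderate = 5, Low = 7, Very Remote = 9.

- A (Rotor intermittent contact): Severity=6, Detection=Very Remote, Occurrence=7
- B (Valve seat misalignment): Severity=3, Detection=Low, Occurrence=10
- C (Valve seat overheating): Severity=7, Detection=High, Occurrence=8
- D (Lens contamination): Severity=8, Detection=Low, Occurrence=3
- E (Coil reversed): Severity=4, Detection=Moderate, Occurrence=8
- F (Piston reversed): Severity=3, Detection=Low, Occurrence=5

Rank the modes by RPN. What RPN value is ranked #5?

160

RPN = Severity × Occurrence × Detection:
  A: 6 × 7 × 9 = 378
  B: 3 × 10 × 7 = 210
  C: 7 × 8 × 4 = 224
  D: 8 × 3 × 7 = 168
  E: 4 × 8 × 5 = 160
  F: 3 × 5 × 7 = 105
Sorted descending: 378, 224, 210, 168, 160, 105.
The fifth-highest RPN is 160 (E).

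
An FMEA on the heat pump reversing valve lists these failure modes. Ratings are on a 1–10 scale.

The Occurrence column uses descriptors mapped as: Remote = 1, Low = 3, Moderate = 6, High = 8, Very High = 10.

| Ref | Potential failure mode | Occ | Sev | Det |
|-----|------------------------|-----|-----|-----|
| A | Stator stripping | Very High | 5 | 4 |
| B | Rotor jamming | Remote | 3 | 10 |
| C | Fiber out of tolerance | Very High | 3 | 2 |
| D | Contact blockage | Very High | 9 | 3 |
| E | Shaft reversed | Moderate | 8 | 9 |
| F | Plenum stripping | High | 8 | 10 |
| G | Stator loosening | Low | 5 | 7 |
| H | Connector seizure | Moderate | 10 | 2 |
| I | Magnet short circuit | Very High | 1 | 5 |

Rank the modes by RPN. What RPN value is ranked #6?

105

RPN = Severity × Occurrence × Detection:
  A: 5 × 10 × 4 = 200
  B: 3 × 1 × 10 = 30
  C: 3 × 10 × 2 = 60
  D: 9 × 10 × 3 = 270
  E: 8 × 6 × 9 = 432
  F: 8 × 8 × 10 = 640
  G: 5 × 3 × 7 = 105
  H: 10 × 6 × 2 = 120
  I: 1 × 10 × 5 = 50
Sorted descending: 640, 432, 270, 200, 120, 105, 60, 50, 30.
The sixth-highest RPN is 105 (G).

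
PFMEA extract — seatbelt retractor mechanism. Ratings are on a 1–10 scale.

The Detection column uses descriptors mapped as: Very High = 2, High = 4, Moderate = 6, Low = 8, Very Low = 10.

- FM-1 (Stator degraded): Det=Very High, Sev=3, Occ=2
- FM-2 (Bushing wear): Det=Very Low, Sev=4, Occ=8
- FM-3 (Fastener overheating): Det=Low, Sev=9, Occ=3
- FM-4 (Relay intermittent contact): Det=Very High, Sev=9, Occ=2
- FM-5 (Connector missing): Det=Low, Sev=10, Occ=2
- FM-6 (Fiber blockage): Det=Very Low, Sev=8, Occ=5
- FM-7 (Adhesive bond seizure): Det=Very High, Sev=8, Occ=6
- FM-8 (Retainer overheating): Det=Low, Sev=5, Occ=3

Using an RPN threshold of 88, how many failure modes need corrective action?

6

RPN = Severity × Occurrence × Detection:
  FM-1: 3 × 2 × 2 = 12
  FM-2: 4 × 8 × 10 = 320
  FM-3: 9 × 3 × 8 = 216
  FM-4: 9 × 2 × 2 = 36
  FM-5: 10 × 2 × 8 = 160
  FM-6: 8 × 5 × 10 = 400
  FM-7: 8 × 6 × 2 = 96
  FM-8: 5 × 3 × 8 = 120
Modes with RPN ≥ 88: FM-2 (320), FM-3 (216), FM-5 (160), FM-6 (400), FM-7 (96), FM-8 (120) → 6.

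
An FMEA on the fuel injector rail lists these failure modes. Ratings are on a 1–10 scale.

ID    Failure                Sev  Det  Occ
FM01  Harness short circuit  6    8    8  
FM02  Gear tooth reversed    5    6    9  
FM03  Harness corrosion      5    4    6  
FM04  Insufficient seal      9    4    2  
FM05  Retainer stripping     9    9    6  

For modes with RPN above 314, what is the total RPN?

RPN = Severity × Occurrence × Detection:
  FM01: 6 × 8 × 8 = 384
  FM02: 5 × 9 × 6 = 270
  FM03: 5 × 6 × 4 = 120
  FM04: 9 × 2 × 4 = 72
  FM05: 9 × 6 × 9 = 486
RPN > 314: FM01 (384), FM05 (486).
Sum: 384 + 486 = 870.

870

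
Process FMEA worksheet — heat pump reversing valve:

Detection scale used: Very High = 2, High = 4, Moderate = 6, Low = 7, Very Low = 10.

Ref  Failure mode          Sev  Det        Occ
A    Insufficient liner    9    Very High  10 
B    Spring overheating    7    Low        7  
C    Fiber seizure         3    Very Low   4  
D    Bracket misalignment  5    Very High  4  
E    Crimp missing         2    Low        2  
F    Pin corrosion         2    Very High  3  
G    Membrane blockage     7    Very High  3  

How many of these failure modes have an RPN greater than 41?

4

RPN = Severity × Occurrence × Detection:
  A: 9 × 10 × 2 = 180
  B: 7 × 7 × 7 = 343
  C: 3 × 4 × 10 = 120
  D: 5 × 4 × 2 = 40
  E: 2 × 2 × 7 = 28
  F: 2 × 3 × 2 = 12
  G: 7 × 3 × 2 = 42
Modes with RPN > 41: A (180), B (343), C (120), G (42) → 4.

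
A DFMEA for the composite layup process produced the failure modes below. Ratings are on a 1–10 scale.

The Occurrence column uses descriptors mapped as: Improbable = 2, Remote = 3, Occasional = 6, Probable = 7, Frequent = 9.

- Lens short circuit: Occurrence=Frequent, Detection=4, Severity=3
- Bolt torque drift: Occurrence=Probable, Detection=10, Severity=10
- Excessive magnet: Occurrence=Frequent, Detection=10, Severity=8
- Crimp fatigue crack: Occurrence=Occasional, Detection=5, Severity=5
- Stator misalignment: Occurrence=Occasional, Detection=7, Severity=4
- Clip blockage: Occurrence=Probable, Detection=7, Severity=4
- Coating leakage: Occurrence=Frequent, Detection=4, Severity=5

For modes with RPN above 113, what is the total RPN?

2114

RPN = Severity × Occurrence × Detection:
  Lens short circuit: 3 × 9 × 4 = 108
  Bolt torque drift: 10 × 7 × 10 = 700
  Excessive magnet: 8 × 9 × 10 = 720
  Crimp fatigue crack: 5 × 6 × 5 = 150
  Stator misalignment: 4 × 6 × 7 = 168
  Clip blockage: 4 × 7 × 7 = 196
  Coating leakage: 5 × 9 × 4 = 180
RPN > 113: Bolt torque drift (700), Excessive magnet (720), Crimp fatigue crack (150), Stator misalignment (168), Clip blockage (196), Coating leakage (180).
Sum: 700 + 720 + 150 + 168 + 196 + 180 = 2114.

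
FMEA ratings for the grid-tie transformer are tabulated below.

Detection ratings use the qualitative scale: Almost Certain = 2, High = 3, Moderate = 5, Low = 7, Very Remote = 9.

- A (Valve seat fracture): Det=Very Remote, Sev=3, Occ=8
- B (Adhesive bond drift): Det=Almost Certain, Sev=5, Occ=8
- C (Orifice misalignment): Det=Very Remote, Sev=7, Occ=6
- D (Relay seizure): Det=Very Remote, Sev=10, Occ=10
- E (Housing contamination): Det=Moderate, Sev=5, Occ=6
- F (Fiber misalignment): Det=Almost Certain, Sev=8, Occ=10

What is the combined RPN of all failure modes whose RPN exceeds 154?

RPN = Severity × Occurrence × Detection:
  A: 3 × 8 × 9 = 216
  B: 5 × 8 × 2 = 80
  C: 7 × 6 × 9 = 378
  D: 10 × 10 × 9 = 900
  E: 5 × 6 × 5 = 150
  F: 8 × 10 × 2 = 160
RPN > 154: A (216), C (378), D (900), F (160).
Sum: 216 + 378 + 900 + 160 = 1654.

1654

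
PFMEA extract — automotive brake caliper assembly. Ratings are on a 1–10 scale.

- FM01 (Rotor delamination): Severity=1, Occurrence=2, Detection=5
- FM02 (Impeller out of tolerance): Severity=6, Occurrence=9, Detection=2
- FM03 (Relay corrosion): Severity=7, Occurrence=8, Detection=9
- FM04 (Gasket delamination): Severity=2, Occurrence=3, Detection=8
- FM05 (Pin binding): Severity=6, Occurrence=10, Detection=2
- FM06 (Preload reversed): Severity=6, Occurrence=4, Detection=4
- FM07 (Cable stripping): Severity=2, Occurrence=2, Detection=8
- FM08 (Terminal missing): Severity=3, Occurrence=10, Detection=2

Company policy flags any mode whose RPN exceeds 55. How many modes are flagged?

RPN = Severity × Occurrence × Detection:
  FM01: 1 × 2 × 5 = 10
  FM02: 6 × 9 × 2 = 108
  FM03: 7 × 8 × 9 = 504
  FM04: 2 × 3 × 8 = 48
  FM05: 6 × 10 × 2 = 120
  FM06: 6 × 4 × 4 = 96
  FM07: 2 × 2 × 8 = 32
  FM08: 3 × 10 × 2 = 60
Modes with RPN > 55: FM02 (108), FM03 (504), FM05 (120), FM06 (96), FM08 (60) → 5.

5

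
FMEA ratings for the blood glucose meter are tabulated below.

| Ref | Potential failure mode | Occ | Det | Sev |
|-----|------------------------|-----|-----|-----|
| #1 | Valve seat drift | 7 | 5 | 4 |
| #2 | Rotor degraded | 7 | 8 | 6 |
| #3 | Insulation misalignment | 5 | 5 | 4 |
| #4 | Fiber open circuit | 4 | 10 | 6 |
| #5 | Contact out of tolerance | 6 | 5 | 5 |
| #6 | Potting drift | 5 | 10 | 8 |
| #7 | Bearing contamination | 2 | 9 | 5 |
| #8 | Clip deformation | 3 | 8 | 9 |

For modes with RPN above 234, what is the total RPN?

RPN = Severity × Occurrence × Detection:
  #1: 4 × 7 × 5 = 140
  #2: 6 × 7 × 8 = 336
  #3: 4 × 5 × 5 = 100
  #4: 6 × 4 × 10 = 240
  #5: 5 × 6 × 5 = 150
  #6: 8 × 5 × 10 = 400
  #7: 5 × 2 × 9 = 90
  #8: 9 × 3 × 8 = 216
RPN > 234: #2 (336), #4 (240), #6 (400).
Sum: 336 + 240 + 400 = 976.

976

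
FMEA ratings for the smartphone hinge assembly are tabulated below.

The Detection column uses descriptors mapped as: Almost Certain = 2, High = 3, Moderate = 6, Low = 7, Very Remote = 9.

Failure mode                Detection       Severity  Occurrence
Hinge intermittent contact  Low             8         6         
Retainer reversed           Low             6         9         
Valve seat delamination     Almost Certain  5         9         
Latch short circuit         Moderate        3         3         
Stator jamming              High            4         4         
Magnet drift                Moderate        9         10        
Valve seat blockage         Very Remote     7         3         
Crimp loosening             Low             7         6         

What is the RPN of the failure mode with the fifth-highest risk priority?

189

RPN = Severity × Occurrence × Detection:
  Hinge intermittent contact: 8 × 6 × 7 = 336
  Retainer reversed: 6 × 9 × 7 = 378
  Valve seat delamination: 5 × 9 × 2 = 90
  Latch short circuit: 3 × 3 × 6 = 54
  Stator jamming: 4 × 4 × 3 = 48
  Magnet drift: 9 × 10 × 6 = 540
  Valve seat blockage: 7 × 3 × 9 = 189
  Crimp loosening: 7 × 6 × 7 = 294
Sorted descending: 540, 378, 336, 294, 189, 90, 54, 48.
The fifth-highest RPN is 189 (Valve seat blockage).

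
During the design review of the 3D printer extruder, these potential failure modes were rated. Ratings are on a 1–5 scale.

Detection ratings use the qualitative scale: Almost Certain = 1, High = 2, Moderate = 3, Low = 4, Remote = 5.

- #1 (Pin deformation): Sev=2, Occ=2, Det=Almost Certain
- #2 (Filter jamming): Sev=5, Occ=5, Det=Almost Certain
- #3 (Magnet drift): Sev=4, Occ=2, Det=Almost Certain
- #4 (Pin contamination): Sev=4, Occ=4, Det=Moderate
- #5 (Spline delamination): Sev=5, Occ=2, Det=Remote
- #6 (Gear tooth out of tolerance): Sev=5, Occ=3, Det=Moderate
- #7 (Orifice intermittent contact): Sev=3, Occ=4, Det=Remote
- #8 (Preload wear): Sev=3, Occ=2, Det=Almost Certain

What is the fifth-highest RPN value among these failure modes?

25

RPN = Severity × Occurrence × Detection:
  #1: 2 × 2 × 1 = 4
  #2: 5 × 5 × 1 = 25
  #3: 4 × 2 × 1 = 8
  #4: 4 × 4 × 3 = 48
  #5: 5 × 2 × 5 = 50
  #6: 5 × 3 × 3 = 45
  #7: 3 × 4 × 5 = 60
  #8: 3 × 2 × 1 = 6
Sorted descending: 60, 50, 48, 45, 25, 8, 6, 4.
The fifth-highest RPN is 25 (#2).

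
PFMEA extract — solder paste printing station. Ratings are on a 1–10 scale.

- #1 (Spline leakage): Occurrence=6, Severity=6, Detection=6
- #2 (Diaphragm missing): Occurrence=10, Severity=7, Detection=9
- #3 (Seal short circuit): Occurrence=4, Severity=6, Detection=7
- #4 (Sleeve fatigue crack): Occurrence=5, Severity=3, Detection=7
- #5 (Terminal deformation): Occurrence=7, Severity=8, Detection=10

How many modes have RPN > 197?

3

RPN = Severity × Occurrence × Detection:
  #1: 6 × 6 × 6 = 216
  #2: 7 × 10 × 9 = 630
  #3: 6 × 4 × 7 = 168
  #4: 3 × 5 × 7 = 105
  #5: 8 × 7 × 10 = 560
Modes with RPN > 197: #1 (216), #2 (630), #5 (560) → 3.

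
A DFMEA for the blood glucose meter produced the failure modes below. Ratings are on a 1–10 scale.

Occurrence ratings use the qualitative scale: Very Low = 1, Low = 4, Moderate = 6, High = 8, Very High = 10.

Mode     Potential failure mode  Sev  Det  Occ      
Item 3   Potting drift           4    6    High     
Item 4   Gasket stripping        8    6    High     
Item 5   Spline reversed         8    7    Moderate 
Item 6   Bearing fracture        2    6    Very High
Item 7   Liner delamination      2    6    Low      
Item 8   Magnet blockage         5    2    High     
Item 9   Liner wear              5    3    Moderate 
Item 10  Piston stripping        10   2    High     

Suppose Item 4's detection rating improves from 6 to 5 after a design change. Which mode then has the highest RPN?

Item 5

RPN = Severity × Occurrence × Detection:
  Item 3: 4 × 8 × 6 = 192
  Item 4: 8 × 8 × 6 = 384
  Item 5: 8 × 6 × 7 = 336
  Item 6: 2 × 10 × 6 = 120
  Item 7: 2 × 4 × 6 = 48
  Item 8: 5 × 8 × 2 = 80
  Item 9: 5 × 6 × 3 = 90
  Item 10: 10 × 8 × 2 = 160
After action: Item 4 → 8 × 8 × 5 = 320.
Revised RPNs: Item 5=336, Item 4=320, Item 3=192, Item 10=160, Item 6=120, Item 9=90, Item 8=80, Item 7=48.
Highest is now Item 5 (336).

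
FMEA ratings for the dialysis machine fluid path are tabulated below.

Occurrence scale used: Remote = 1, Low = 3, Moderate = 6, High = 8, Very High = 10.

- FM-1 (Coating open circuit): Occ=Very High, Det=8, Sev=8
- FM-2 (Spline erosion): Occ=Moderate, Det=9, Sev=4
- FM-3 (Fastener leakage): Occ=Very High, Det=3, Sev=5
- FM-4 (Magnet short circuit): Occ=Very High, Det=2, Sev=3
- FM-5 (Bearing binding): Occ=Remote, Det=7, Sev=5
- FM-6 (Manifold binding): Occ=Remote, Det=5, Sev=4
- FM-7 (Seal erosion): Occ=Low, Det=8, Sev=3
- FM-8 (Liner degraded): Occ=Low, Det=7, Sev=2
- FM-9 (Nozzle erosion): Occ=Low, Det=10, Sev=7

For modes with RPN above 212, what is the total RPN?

856

RPN = Severity × Occurrence × Detection:
  FM-1: 8 × 10 × 8 = 640
  FM-2: 4 × 6 × 9 = 216
  FM-3: 5 × 10 × 3 = 150
  FM-4: 3 × 10 × 2 = 60
  FM-5: 5 × 1 × 7 = 35
  FM-6: 4 × 1 × 5 = 20
  FM-7: 3 × 3 × 8 = 72
  FM-8: 2 × 3 × 7 = 42
  FM-9: 7 × 3 × 10 = 210
RPN > 212: FM-1 (640), FM-2 (216).
Sum: 640 + 216 = 856.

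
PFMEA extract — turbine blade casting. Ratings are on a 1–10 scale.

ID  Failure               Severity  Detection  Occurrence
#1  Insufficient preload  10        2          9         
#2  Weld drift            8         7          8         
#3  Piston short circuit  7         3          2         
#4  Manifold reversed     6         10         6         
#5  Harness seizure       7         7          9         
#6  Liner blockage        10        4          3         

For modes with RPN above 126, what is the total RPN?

RPN = Severity × Occurrence × Detection:
  #1: 10 × 9 × 2 = 180
  #2: 8 × 8 × 7 = 448
  #3: 7 × 2 × 3 = 42
  #4: 6 × 6 × 10 = 360
  #5: 7 × 9 × 7 = 441
  #6: 10 × 3 × 4 = 120
RPN > 126: #1 (180), #2 (448), #4 (360), #5 (441).
Sum: 180 + 448 + 360 + 441 = 1429.

1429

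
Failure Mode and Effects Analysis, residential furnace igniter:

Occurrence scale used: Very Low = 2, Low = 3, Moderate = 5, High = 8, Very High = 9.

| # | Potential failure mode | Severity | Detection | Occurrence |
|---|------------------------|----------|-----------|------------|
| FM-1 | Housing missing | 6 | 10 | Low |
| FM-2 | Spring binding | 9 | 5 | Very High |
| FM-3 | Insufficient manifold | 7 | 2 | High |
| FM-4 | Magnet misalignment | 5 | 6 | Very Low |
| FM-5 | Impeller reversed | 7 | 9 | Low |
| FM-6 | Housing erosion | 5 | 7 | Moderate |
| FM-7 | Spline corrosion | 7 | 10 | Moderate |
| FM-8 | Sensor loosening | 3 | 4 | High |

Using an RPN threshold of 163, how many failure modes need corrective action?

5

RPN = Severity × Occurrence × Detection:
  FM-1: 6 × 3 × 10 = 180
  FM-2: 9 × 9 × 5 = 405
  FM-3: 7 × 8 × 2 = 112
  FM-4: 5 × 2 × 6 = 60
  FM-5: 7 × 3 × 9 = 189
  FM-6: 5 × 5 × 7 = 175
  FM-7: 7 × 5 × 10 = 350
  FM-8: 3 × 8 × 4 = 96
Modes with RPN ≥ 163: FM-1 (180), FM-2 (405), FM-5 (189), FM-6 (175), FM-7 (350) → 5.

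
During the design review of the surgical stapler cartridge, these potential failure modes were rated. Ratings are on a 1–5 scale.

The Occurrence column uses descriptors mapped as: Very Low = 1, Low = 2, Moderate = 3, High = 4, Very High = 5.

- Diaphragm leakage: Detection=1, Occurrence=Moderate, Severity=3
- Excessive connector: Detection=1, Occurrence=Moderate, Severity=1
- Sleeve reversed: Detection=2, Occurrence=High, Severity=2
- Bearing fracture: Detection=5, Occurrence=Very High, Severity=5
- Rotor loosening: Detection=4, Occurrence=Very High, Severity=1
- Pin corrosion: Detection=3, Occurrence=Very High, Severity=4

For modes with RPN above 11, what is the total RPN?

221

RPN = Severity × Occurrence × Detection:
  Diaphragm leakage: 3 × 3 × 1 = 9
  Excessive connector: 1 × 3 × 1 = 3
  Sleeve reversed: 2 × 4 × 2 = 16
  Bearing fracture: 5 × 5 × 5 = 125
  Rotor loosening: 1 × 5 × 4 = 20
  Pin corrosion: 4 × 5 × 3 = 60
RPN > 11: Sleeve reversed (16), Bearing fracture (125), Rotor loosening (20), Pin corrosion (60).
Sum: 16 + 125 + 20 + 60 = 221.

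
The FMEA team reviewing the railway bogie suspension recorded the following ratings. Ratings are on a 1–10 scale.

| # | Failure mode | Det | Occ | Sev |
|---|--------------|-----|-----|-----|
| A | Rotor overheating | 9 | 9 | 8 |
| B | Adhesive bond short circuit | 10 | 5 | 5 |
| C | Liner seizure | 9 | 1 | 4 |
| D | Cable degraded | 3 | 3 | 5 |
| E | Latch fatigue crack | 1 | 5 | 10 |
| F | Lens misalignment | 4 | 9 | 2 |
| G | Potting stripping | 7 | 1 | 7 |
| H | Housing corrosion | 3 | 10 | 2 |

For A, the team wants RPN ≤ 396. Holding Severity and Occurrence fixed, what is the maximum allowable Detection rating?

A: S=8, O=9, D=9 → current RPN = 648.
Fixed product = 72. Need 72 × D ≤ 396, so D ≤ 396/72 = 5.50.
Maximum integer Detection rating = 5 (gives RPN 360; D=6 would give 432 > 396).

5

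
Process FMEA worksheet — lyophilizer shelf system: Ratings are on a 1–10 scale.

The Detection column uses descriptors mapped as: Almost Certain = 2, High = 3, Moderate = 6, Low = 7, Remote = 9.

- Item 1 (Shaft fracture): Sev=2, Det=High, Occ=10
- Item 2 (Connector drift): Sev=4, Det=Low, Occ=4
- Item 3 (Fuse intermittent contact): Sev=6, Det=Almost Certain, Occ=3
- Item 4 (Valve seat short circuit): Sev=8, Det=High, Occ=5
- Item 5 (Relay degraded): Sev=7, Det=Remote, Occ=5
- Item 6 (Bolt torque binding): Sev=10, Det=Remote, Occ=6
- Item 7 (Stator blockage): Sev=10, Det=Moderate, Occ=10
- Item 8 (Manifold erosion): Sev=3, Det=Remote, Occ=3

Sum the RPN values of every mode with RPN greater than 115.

RPN = Severity × Occurrence × Detection:
  Item 1: 2 × 10 × 3 = 60
  Item 2: 4 × 4 × 7 = 112
  Item 3: 6 × 3 × 2 = 36
  Item 4: 8 × 5 × 3 = 120
  Item 5: 7 × 5 × 9 = 315
  Item 6: 10 × 6 × 9 = 540
  Item 7: 10 × 10 × 6 = 600
  Item 8: 3 × 3 × 9 = 81
RPN > 115: Item 4 (120), Item 5 (315), Item 6 (540), Item 7 (600).
Sum: 120 + 315 + 540 + 600 = 1575.

1575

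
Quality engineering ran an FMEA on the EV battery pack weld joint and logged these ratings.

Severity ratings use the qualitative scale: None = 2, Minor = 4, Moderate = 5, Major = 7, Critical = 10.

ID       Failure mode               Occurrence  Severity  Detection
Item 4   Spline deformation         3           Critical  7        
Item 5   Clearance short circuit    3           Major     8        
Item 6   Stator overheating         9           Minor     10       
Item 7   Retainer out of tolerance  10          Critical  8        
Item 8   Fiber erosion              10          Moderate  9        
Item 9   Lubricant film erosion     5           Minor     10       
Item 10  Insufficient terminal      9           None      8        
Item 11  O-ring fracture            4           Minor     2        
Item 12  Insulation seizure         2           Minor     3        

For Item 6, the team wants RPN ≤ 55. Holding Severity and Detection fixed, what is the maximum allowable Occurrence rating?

1

Item 6: S=4, O=9, D=10 → current RPN = 360.
Fixed product = 40. Need 40 × O ≤ 55, so O ≤ 55/40 = 1.38.
Maximum integer Occurrence rating = 1 (gives RPN 40; O=2 would give 80 > 55).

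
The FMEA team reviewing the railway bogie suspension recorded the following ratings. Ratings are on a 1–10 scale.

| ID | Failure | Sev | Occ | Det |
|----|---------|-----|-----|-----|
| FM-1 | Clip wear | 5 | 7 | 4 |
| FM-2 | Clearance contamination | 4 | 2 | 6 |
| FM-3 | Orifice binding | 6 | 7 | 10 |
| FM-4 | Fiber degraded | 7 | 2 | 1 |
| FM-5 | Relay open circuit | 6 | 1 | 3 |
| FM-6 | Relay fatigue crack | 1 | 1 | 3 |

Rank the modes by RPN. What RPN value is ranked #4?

RPN = Severity × Occurrence × Detection:
  FM-1: 5 × 7 × 4 = 140
  FM-2: 4 × 2 × 6 = 48
  FM-3: 6 × 7 × 10 = 420
  FM-4: 7 × 2 × 1 = 14
  FM-5: 6 × 1 × 3 = 18
  FM-6: 1 × 1 × 3 = 3
Sorted descending: 420, 140, 48, 18, 14, 3.
The fourth-highest RPN is 18 (FM-5).

18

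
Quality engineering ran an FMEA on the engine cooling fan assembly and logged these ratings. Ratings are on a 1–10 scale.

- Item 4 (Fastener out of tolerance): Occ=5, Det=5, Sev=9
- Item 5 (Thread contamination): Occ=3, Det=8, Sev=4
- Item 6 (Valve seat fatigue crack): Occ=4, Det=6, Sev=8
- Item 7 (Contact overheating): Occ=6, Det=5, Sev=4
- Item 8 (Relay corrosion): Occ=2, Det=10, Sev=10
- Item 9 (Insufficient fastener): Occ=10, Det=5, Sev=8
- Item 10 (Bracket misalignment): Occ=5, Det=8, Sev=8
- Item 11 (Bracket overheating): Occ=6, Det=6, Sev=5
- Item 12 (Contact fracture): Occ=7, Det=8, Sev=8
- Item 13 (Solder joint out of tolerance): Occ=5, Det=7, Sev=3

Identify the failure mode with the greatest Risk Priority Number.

Item 12

RPN = Severity × Occurrence × Detection:
  Item 4: 9 × 5 × 5 = 225
  Item 5: 4 × 3 × 8 = 96
  Item 6: 8 × 4 × 6 = 192
  Item 7: 4 × 6 × 5 = 120
  Item 8: 10 × 2 × 10 = 200
  Item 9: 8 × 10 × 5 = 400
  Item 10: 8 × 5 × 8 = 320
  Item 11: 5 × 6 × 6 = 180
  Item 12: 8 × 7 × 8 = 448
  Item 13: 3 × 5 × 7 = 105
Highest RPN is 448 → Item 12.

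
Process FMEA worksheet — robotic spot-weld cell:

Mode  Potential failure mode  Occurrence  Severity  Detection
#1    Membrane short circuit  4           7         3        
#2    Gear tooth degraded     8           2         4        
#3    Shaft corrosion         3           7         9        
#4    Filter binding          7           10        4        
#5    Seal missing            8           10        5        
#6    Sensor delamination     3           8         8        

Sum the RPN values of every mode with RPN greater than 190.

872

RPN = Severity × Occurrence × Detection:
  #1: 7 × 4 × 3 = 84
  #2: 2 × 8 × 4 = 64
  #3: 7 × 3 × 9 = 189
  #4: 10 × 7 × 4 = 280
  #5: 10 × 8 × 5 = 400
  #6: 8 × 3 × 8 = 192
RPN > 190: #4 (280), #5 (400), #6 (192).
Sum: 280 + 400 + 192 = 872.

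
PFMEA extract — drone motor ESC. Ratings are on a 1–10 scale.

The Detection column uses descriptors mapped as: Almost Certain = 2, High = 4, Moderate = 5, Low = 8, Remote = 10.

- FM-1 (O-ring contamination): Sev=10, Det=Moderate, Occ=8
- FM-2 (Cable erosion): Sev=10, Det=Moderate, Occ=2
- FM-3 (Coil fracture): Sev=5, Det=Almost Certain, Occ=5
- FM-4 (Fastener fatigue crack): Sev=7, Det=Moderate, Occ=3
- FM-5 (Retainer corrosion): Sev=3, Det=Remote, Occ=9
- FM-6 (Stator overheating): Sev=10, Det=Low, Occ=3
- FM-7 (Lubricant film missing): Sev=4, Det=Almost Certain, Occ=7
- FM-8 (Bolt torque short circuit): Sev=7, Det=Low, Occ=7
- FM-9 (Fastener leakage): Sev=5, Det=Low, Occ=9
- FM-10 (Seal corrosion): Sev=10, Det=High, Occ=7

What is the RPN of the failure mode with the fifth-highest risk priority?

RPN = Severity × Occurrence × Detection:
  FM-1: 10 × 8 × 5 = 400
  FM-2: 10 × 2 × 5 = 100
  FM-3: 5 × 5 × 2 = 50
  FM-4: 7 × 3 × 5 = 105
  FM-5: 3 × 9 × 10 = 270
  FM-6: 10 × 3 × 8 = 240
  FM-7: 4 × 7 × 2 = 56
  FM-8: 7 × 7 × 8 = 392
  FM-9: 5 × 9 × 8 = 360
  FM-10: 10 × 7 × 4 = 280
Sorted descending: 400, 392, 360, 280, 270, 240, 105, 100, 56, 50.
The fifth-highest RPN is 270 (FM-5).

270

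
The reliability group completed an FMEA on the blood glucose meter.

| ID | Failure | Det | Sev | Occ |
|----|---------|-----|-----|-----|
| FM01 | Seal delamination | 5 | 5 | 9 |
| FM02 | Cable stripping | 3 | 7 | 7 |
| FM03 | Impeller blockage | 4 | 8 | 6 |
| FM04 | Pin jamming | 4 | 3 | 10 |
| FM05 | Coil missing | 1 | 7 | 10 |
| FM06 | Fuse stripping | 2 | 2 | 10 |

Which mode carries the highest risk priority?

RPN = Severity × Occurrence × Detection:
  FM01: 5 × 9 × 5 = 225
  FM02: 7 × 7 × 3 = 147
  FM03: 8 × 6 × 4 = 192
  FM04: 3 × 10 × 4 = 120
  FM05: 7 × 10 × 1 = 70
  FM06: 2 × 10 × 2 = 40
Highest RPN is 225 → FM01.

FM01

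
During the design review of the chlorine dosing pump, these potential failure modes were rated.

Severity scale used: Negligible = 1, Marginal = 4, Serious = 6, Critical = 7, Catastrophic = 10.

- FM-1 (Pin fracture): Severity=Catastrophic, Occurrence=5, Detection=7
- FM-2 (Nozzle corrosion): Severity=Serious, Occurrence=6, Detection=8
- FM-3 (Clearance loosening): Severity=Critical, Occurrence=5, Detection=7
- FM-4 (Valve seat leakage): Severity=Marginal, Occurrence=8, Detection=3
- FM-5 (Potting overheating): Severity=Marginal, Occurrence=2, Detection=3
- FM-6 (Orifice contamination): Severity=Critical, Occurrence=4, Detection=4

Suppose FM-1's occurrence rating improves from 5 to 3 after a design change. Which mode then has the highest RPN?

FM-2

RPN = Severity × Occurrence × Detection:
  FM-1: 10 × 5 × 7 = 350
  FM-2: 6 × 6 × 8 = 288
  FM-3: 7 × 5 × 7 = 245
  FM-4: 4 × 8 × 3 = 96
  FM-5: 4 × 2 × 3 = 24
  FM-6: 7 × 4 × 4 = 112
After action: FM-1 → 10 × 3 × 7 = 210.
Revised RPNs: FM-2=288, FM-3=245, FM-1=210, FM-6=112, FM-4=96, FM-5=24.
Highest is now FM-2 (288).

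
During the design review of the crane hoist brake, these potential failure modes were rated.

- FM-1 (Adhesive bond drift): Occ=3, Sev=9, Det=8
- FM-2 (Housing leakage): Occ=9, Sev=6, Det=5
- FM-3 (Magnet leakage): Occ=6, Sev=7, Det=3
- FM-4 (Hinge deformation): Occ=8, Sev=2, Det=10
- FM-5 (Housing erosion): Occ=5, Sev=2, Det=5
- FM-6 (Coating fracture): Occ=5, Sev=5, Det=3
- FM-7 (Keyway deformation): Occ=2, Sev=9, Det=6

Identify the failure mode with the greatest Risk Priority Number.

FM-2

RPN = Severity × Occurrence × Detection:
  FM-1: 9 × 3 × 8 = 216
  FM-2: 6 × 9 × 5 = 270
  FM-3: 7 × 6 × 3 = 126
  FM-4: 2 × 8 × 10 = 160
  FM-5: 2 × 5 × 5 = 50
  FM-6: 5 × 5 × 3 = 75
  FM-7: 9 × 2 × 6 = 108
Highest RPN is 270 → FM-2.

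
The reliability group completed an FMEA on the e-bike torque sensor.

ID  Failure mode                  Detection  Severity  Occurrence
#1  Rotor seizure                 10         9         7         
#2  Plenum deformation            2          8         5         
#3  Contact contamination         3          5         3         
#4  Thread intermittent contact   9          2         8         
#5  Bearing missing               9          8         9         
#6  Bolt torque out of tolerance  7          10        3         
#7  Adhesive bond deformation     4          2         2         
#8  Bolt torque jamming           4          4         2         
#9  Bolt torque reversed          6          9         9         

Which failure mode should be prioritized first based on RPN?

RPN = Severity × Occurrence × Detection:
  #1: 9 × 7 × 10 = 630
  #2: 8 × 5 × 2 = 80
  #3: 5 × 3 × 3 = 45
  #4: 2 × 8 × 9 = 144
  #5: 8 × 9 × 9 = 648
  #6: 10 × 3 × 7 = 210
  #7: 2 × 2 × 4 = 16
  #8: 4 × 2 × 4 = 32
  #9: 9 × 9 × 6 = 486
Highest RPN is 648 → #5.

#5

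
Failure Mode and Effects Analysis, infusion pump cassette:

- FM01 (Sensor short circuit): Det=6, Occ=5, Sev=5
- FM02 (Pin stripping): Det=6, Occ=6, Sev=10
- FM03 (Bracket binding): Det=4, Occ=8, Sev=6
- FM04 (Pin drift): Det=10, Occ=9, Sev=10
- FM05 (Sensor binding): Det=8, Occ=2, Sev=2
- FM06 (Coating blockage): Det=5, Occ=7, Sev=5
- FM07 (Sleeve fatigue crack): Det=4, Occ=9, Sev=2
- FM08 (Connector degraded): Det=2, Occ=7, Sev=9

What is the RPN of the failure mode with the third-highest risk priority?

192

RPN = Severity × Occurrence × Detection:
  FM01: 5 × 5 × 6 = 150
  FM02: 10 × 6 × 6 = 360
  FM03: 6 × 8 × 4 = 192
  FM04: 10 × 9 × 10 = 900
  FM05: 2 × 2 × 8 = 32
  FM06: 5 × 7 × 5 = 175
  FM07: 2 × 9 × 4 = 72
  FM08: 9 × 7 × 2 = 126
Sorted descending: 900, 360, 192, 175, 150, 126, 72, 32.
The third-highest RPN is 192 (FM03).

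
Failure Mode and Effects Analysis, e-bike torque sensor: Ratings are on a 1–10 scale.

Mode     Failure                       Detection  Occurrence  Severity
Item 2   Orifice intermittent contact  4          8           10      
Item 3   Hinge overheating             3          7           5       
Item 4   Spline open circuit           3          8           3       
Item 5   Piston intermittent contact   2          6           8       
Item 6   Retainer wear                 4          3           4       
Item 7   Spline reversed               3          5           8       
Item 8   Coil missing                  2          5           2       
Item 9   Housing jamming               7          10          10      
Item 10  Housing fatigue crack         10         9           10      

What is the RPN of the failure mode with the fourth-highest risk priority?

RPN = Severity × Occurrence × Detection:
  Item 2: 10 × 8 × 4 = 320
  Item 3: 5 × 7 × 3 = 105
  Item 4: 3 × 8 × 3 = 72
  Item 5: 8 × 6 × 2 = 96
  Item 6: 4 × 3 × 4 = 48
  Item 7: 8 × 5 × 3 = 120
  Item 8: 2 × 5 × 2 = 20
  Item 9: 10 × 10 × 7 = 700
  Item 10: 10 × 9 × 10 = 900
Sorted descending: 900, 700, 320, 120, 105, 96, 72, 48, 20.
The fourth-highest RPN is 120 (Item 7).

120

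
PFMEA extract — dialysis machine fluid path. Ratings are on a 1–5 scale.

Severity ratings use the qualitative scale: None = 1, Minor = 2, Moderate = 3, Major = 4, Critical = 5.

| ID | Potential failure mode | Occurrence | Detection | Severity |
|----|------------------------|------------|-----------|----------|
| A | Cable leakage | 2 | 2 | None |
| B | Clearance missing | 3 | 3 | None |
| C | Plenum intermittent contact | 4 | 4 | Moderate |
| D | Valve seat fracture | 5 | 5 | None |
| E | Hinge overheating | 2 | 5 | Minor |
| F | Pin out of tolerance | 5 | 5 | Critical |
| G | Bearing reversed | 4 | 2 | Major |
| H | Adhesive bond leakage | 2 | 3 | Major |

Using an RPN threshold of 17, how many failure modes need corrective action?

RPN = Severity × Occurrence × Detection:
  A: 1 × 2 × 2 = 4
  B: 1 × 3 × 3 = 9
  C: 3 × 4 × 4 = 48
  D: 1 × 5 × 5 = 25
  E: 2 × 2 × 5 = 20
  F: 5 × 5 × 5 = 125
  G: 4 × 4 × 2 = 32
  H: 4 × 2 × 3 = 24
Modes with RPN ≥ 17: C (48), D (25), E (20), F (125), G (32), H (24) → 6.

6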